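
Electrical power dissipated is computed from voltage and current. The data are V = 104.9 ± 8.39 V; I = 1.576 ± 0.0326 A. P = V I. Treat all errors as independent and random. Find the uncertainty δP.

Each factor contributes (exponent × relative error)² to (δP/P)²:
  (1·δV/V)² = (1×0.0800)² = 0.00640;  (1·δI/I)² = (1×0.0207)² = 0.000428
δP/P = √(0.00682) = 0.0826
P = 165.3 W, so δP = 0.0826 × 165.3 = 13.7 W.

13.7 W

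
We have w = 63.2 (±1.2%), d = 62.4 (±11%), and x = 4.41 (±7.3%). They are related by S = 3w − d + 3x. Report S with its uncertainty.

140 ± 7.30

S is a linear combination, so absolute uncertainties add in quadrature:
  (3·δw)² = 5.18;  (δd)² = 47.1;  (3·δx)² = 0.933
δS = √(53.2) = 7.30
S = 140.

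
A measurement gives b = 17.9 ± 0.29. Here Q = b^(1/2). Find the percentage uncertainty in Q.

0.810%

Q ∝ b^(1/2), so δQ/Q = |½| · δb/b = 0.5 × 0.0162 = 0.00810.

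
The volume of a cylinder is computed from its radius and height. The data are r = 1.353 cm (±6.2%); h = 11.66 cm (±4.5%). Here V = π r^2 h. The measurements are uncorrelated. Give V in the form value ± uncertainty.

67.06 ± 8.85 cm^3

V is a product of powers, so relative uncertainties combine in quadrature:
  (2·δr/r)² = (2×0.0620)² = 0.0154;  (1·δh/h)² = (1×0.0450)² = 0.00202
δV/V = √(0.0174) = 0.132
V = 67.06 cm^3, so δV = 0.132 × 67.06 = 8.85 cm^3.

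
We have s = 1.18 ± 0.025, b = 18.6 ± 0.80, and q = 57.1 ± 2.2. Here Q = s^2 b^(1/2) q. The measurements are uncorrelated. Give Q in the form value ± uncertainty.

343 ± 21.0

Q is a product of powers, so relative uncertainties combine in quadrature:
  (2·δs/s)² = (2×0.0212)² = 0.00180;  (½·δb/b)² = (0.5×0.0430)² = 0.000462;  (1·δq/q)² = (1×0.0385)² = 0.00148
δQ/Q = √(0.00374) = 0.0612
Q = 343, so δQ = 0.0612 × 343 = 21.0.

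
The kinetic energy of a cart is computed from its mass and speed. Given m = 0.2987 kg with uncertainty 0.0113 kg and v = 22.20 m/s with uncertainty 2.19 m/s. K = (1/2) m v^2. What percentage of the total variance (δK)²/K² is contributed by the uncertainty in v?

96.5%

(δK/K)² = (1·δm/m)² + (2·δv/v)²
  m term: (1×0.0378)² = 0.00143
  v term: (2×0.0986)² = 0.0389
Total = 0.0404. Share from v = 0.0389/0.0404 = 0.965.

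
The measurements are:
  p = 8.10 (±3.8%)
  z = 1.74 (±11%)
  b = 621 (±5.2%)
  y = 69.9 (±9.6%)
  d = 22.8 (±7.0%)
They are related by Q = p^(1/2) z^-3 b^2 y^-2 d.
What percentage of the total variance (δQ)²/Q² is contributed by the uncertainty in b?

(δQ/Q)² = (½·δp/p)² + (-3·δz/z)² + (2·δb/b)² + (-2·δy/y)² + (1·δd/d)²
  p term: (0.5×0.0380)² = 0.000361
  z term: (-3×0.110)² = 0.109
  b term: (2×0.0520)² = 0.0108
  y term: (-2×0.0960)² = 0.0369
  d term: (1×0.0700)² = 0.00490
Total = 0.162. Share from b = 0.0108/0.162 = 0.0668.

6.68%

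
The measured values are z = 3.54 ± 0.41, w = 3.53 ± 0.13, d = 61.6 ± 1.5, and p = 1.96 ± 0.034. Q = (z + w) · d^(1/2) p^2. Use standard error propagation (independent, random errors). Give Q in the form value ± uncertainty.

213 ± 15.2

Let u = z + w = 7.07. δu = √(δz² + δw²) = √(0.168 + 0.0169) = 0.430, so δu/u = 0.0608.
Q is then a monomial in u, d, p:
δQ/Q = √((δu/u)² + (½·δd/d)² + (2·δp/p)²) = √(0.00370 + 0.000148 + 0.00120) = 0.0711
Q = 213, so δQ = 0.0711 × 213 = 15.2.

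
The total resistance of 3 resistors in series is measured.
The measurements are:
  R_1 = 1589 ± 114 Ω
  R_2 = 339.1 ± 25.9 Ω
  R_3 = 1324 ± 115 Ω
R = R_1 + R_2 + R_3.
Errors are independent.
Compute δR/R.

0.0504

R is a linear combination, so absolute uncertainties add in quadrature:
  (δR_1)² = 13000;  (δR_2)² = 671;  (δR_3)² = 13200
δR = √(26900) = 164 Ω
R = 3252 Ω, so δR/R = 164/3252 = 0.0504.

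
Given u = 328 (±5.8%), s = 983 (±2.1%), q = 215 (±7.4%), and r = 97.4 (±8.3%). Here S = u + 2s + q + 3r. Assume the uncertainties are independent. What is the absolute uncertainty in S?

53.9

S is a linear combination, so absolute uncertainties add in quadrature:
  (δu)² = 362;  (2·δs)² = 1700;  (δq)² = 253;  (3·δr)² = 588
δS = √(2910) = 53.9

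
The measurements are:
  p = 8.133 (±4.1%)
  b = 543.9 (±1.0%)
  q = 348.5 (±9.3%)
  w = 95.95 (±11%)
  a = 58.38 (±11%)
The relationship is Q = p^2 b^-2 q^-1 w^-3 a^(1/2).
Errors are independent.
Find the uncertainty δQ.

1.98e-12

Products/powers → add relative errors in quadrature, weighted by exponent:
  (2·δp/p)² = (2×0.0410)² = 0.00672;  (-2·δb/b)² = (-2×0.0100)² = 0.000400;  (-1·δq/q)² = (-1×0.0930)² = 0.00865;  (-3·δw/w)² = (-3×0.110)² = 0.109;  (½·δa/a)² = (0.5×0.110)² = 0.00302
δQ/Q = √(0.128) = 0.357
Q = 5.55e-12, so δQ = 0.357 × 5.55e-12 = 1.98e-12.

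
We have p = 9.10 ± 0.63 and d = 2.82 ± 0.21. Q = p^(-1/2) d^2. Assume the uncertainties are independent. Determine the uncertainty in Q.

Each factor contributes (exponent × relative error)² to (δQ/Q)²:
  (−½·δp/p)² = (-0.5×0.0692)² = 0.00120;  (2·δd/d)² = (2×0.0745)² = 0.0222
δQ/Q = √(0.0234) = 0.153
Q = 2.64, so δQ = 0.153 × 2.64 = 0.403.

0.403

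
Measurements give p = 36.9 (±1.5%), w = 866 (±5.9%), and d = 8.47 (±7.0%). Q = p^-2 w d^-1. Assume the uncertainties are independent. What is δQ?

Relative error in a monomial: (δQ/Q)² = Σ (nᵢ · δxᵢ/xᵢ)².
  (-2·δp/p)² = (-2×0.0150)² = 0.000900;  (1·δw/w)² = (1×0.0590)² = 0.00348;  (-1·δd/d)² = (-1×0.0700)² = 0.00490
δQ/Q = √(0.00928) = 0.0963
Q = 0.0751, so δQ = 0.0963 × 0.0751 = 0.00723.

0.00723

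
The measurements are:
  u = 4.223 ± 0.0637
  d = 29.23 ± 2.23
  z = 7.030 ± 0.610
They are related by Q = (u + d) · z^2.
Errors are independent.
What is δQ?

307

Let w = u + d = 33.45. δw = √(δu² + δd²) = √(0.00406 + 4.97) = 2.23, so δw/w = 0.0667.
Q is then a monomial in w, z:
δQ/Q = √((δw/w)² + (2·δz/z)²) = √(0.00445 + 0.0301) = 0.186
Q = 1653, so δQ = 0.186 × 1653 = 307.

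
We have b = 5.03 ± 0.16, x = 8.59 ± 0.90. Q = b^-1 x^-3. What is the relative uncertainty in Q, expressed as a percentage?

Relative error in a monomial: (δQ/Q)² = Σ (nᵢ · δxᵢ/xᵢ)².
  (-1·δb/b)² = (-1×0.0318)² = 0.00101;  (-3·δx/x)² = (-3×0.105)² = 0.0988
δQ/Q = √(0.0998) = 0.316

31.6%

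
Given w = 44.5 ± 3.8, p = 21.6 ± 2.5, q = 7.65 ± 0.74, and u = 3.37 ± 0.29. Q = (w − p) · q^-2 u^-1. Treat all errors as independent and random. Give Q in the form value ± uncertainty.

Let h = w − p = 22.9. δh = √(δw² + δp²) = √(14.4 + 6.25) = 4.55, so δh/h = 0.199.
Q is then a monomial in h, q, u:
δQ/Q = √((δh/h)² + (-2·δq/q)² + (-1·δu/u)²) = √(0.0395 + 0.0374 + 0.00741) = 0.290
Q = 0.116, so δQ = 0.290 × 0.116 = 0.0337.

0.116 ± 0.0337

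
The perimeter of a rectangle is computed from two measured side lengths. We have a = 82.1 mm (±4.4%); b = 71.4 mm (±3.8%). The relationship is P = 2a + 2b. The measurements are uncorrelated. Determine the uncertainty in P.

For a sum/difference, combine absolute errors in quadrature:
  (2·δa)² = 52.2;  (2·δb)² = 29.4
δP = √(81.6) = 9.04 mm

9.04 mm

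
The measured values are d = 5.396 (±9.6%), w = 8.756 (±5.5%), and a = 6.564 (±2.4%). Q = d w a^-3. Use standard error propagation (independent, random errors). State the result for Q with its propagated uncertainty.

0.1671 ± 0.0221

Products/powers → add relative errors in quadrature, weighted by exponent:
  (1·δd/d)² = (1×0.0960)² = 0.00922;  (1·δw/w)² = (1×0.0550)² = 0.00302;  (-3·δa/a)² = (-3×0.0240)² = 0.00518
δQ/Q = √(0.0174) = 0.132
Q = 0.1671, so δQ = 0.132 × 0.1671 = 0.0221.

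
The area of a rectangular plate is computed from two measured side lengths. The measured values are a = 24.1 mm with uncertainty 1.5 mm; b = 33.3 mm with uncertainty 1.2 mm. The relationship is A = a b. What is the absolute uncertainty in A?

57.7 mm^2

Relative error in a monomial: (δA/A)² = Σ (nᵢ · δxᵢ/xᵢ)².
  (1·δa/a)² = (1×0.0622)² = 0.00387;  (1·δb/b)² = (1×0.0360)² = 0.00130
δA/A = √(0.00517) = 0.0719
A = 803 mm^2, so δA = 0.0719 × 803 = 57.7 mm^2.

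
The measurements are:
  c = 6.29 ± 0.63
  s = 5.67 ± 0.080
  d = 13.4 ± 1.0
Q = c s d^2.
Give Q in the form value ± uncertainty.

Q is a product of powers, so relative uncertainties combine in quadrature:
  (1·δc/c)² = (1×0.100)² = 0.0100;  (1·δs/s)² = (1×0.0141)² = 0.000199;  (2·δd/d)² = (2×0.0746)² = 0.0223
δQ/Q = √(0.0325) = 0.180
Q = 6400, so δQ = 0.180 × 6400 = 1150.

6400 ± 1150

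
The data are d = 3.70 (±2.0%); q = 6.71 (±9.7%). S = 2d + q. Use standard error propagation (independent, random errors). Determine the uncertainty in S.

S is a linear combination, so absolute uncertainties add in quadrature:
  (2·δd)² = 0.0219;  (δq)² = 0.424
δS = √(0.446) = 0.667

0.667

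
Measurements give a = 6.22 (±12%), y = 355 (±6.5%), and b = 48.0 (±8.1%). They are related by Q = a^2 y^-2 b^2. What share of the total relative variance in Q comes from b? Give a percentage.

(δQ/Q)² = (2·δa/a)² + (-2·δy/y)² + (2·δb/b)²
  a term: (2×0.120)² = 0.0576
  y term: (-2×0.0650)² = 0.0169
  b term: (2×0.0810)² = 0.0262
Total = 0.101. Share from b = 0.0262/0.101 = 0.261.

26.1%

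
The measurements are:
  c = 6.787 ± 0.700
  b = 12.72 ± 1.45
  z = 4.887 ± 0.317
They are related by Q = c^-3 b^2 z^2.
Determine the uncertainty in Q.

5.01

Since Q is a product/quotient, work with relative uncertainties:
  (-3·δc/c)² = (-3×0.103)² = 0.0957;  (2·δb/b)² = (2×0.114)² = 0.0520;  (2·δz/z)² = (2×0.0649)² = 0.0168
δQ/Q = √(0.165) = 0.406
Q = 12.36, so δQ = 0.406 × 12.36 = 5.01.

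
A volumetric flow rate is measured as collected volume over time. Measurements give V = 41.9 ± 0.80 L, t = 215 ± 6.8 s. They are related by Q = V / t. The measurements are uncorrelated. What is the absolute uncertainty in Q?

0.00720 L/s

For a monomial Q ∝ V, t^-1, fractional errors add in quadrature:
  (1·δV/V)² = (1×0.0191)² = 0.000365;  (-1·δt/t)² = (-1×0.0316)² = 0.00100
δQ/Q = √(0.00136) = 0.0369
Q = 0.195 L/s, so δQ = 0.0369 × 0.195 = 0.00720 L/s.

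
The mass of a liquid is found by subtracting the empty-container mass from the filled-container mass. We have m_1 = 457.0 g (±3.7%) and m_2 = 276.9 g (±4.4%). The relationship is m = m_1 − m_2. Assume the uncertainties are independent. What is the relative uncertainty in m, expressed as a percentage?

11.6%

Each term contributes (cᵢ δxᵢ)² to (δm)²:
  (δm_1)² = 286;  (δm_2)² = 148
δm = √(434) = 20.8 g
m = 180.1 g, so δm/m = 20.8/180.1 = 0.116.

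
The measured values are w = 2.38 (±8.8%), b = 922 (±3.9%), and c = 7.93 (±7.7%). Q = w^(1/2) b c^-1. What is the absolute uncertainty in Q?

17.4

Q is a product of powers, so relative uncertainties combine in quadrature:
  (½·δw/w)² = (0.5×0.0880)² = 0.00194;  (1·δb/b)² = (1×0.0390)² = 0.00152;  (-1·δc/c)² = (-1×0.0770)² = 0.00593
δQ/Q = √(0.00939) = 0.0969
Q = 179, so δQ = 0.0969 × 179 = 17.4.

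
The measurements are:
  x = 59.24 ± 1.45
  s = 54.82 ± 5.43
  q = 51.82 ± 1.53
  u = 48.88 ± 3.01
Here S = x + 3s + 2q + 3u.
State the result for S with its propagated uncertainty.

474.0 ± 18.9

Each term contributes (cᵢ δxᵢ)² to (δS)²:
  (δx)² = 2.10;  (3·δs)² = 265;  (2·δq)² = 9.36;  (3·δu)² = 81.5
δS = √(358) = 18.9
S = 474.0.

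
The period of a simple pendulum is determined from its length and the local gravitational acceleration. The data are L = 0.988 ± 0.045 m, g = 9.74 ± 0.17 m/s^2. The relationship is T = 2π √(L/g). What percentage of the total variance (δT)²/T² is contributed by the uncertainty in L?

87.2%

(δT/T)² = (½·δL/L)² + (−½·δg/g)²
  L term: (0.5×0.0455)² = 0.000519
  g term: (-0.5×0.0175)² = 7.62e-05
Total = 0.000595. Share from L = 0.000519/0.000595 = 0.872.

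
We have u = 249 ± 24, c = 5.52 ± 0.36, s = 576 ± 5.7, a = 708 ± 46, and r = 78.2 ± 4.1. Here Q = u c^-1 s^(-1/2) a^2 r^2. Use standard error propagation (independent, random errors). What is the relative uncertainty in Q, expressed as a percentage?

Each factor contributes (exponent × relative error)² to (δQ/Q)²:
  (1·δu/u)² = (1×0.0964)² = 0.00929;  (-1·δc/c)² = (-1×0.0652)² = 0.00425;  (−½·δs/s)² = (-0.5×0.00990)² = 2.45e-05;  (2·δa/a)² = (2×0.0650)² = 0.0169;  (2·δr/r)² = (2×0.0524)² = 0.0110
δQ/Q = √(0.0414) = 0.204

20.4%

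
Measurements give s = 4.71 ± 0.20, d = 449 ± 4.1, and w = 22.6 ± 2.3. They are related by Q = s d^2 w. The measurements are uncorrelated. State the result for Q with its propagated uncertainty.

Products/powers → add relative errors in quadrature, weighted by exponent:
  (1·δs/s)² = (1×0.0425)² = 0.00180;  (2·δd/d)² = (2×0.00913)² = 0.000334;  (1·δw/w)² = (1×0.102)² = 0.0104
δQ/Q = √(0.0125) = 0.112
Q = 2.15e+07, so δQ = 0.112 × 2.15e+07 = 2.4e+06.

(2.15 ± 0.240) × 10^7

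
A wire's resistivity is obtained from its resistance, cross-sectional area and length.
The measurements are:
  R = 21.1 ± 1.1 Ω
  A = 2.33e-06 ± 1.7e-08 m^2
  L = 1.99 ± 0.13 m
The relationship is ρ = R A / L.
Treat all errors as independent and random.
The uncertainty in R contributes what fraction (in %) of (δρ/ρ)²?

(δρ/ρ)² = (1·δR/R)² + (1·δA/A)² + (-1·δL/L)²
  R term: (1×0.0521)² = 0.00272
  A term: (1×0.00730)² = 5.32e-05
  L term: (-1×0.0653)² = 0.00427
Total = 0.00704. Share from R = 0.00272/0.00704 = 0.386.

38.6%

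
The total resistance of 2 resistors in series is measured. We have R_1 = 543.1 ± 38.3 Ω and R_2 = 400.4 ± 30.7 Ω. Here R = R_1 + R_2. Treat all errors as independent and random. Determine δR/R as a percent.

5.20%

Sums and differences: (δR)² = Σ (cᵢ δxᵢ)².
  (δR_1)² = 1470;  (δR_2)² = 942
δR = √(2410) = 49.1 Ω
R = 943.5 Ω, so δR/R = 49.1/943.5 = 0.0520.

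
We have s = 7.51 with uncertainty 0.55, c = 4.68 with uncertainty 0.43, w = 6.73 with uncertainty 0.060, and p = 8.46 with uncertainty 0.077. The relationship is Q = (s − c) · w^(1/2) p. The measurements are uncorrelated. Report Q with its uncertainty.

Let u = s − c = 2.83. δu = √(δs² + δc²) = √(0.303 + 0.185) = 0.698, so δu/u = 0.247.
Q is then a monomial in u, w, p:
δQ/Q = √((δu/u)² + (½·δw/w)² + (1·δp/p)²) = √(0.0609 + 1.99e-05 + 8.28e-05) = 0.247
Q = 62.1, so δQ = 0.247 × 62.1 = 15.3.

62.1 ± 15.3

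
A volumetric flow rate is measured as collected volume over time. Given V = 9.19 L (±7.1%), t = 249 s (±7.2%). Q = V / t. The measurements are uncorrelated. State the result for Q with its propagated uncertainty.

Q is a product of powers, so relative uncertainties combine in quadrature:
  (1·δV/V)² = (1×0.0710)² = 0.00504;  (-1·δt/t)² = (-1×0.0720)² = 0.00518
δQ/Q = √(0.0102) = 0.101
Q = 0.0369 L/s, so δQ = 0.101 × 0.0369 = 0.00373 L/s.

0.0369 ± 0.00373 L/s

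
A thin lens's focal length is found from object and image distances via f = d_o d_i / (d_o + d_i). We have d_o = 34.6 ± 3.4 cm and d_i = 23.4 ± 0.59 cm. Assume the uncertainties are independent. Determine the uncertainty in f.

0.592 cm

∂f/∂d_o = (d_i/(d_o+d_i))² = 0.163;  ∂f/∂d_i = (d_o/(d_o+d_i))² = 0.356
δf = √((∂f/∂d_o · δd_o)² + (∂f/∂d_i · δd_i)²) = √(0.306 + 0.0441) = 0.592 cm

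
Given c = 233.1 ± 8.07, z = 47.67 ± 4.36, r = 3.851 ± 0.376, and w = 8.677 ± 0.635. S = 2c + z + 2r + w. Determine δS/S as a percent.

3.16%

Sums and differences: (δS)² = Σ (cᵢ δxᵢ)².
  (2·δc)² = 260;  (δz)² = 19.0;  (2·δr)² = 0.566;  (δw)² = 0.403
δS = √(280) = 16.7
S = 530.2, so δS/S = 16.7/530.2 = 0.0316.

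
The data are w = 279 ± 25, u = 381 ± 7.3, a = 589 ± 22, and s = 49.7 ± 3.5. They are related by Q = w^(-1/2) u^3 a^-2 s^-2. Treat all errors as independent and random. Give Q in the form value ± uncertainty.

Relative error in a monomial: (δQ/Q)² = Σ (nᵢ · δxᵢ/xᵢ)².
  (−½·δw/w)² = (-0.5×0.0896)² = 0.00201;  (3·δu/u)² = (3×0.0192)² = 0.00330;  (-2·δa/a)² = (-2×0.0374)² = 0.00558;  (-2·δs/s)² = (-2×0.0704)² = 0.0198
δQ/Q = √(0.0307) = 0.175
Q = 0.00386, so δQ = 0.175 × 0.00386 = 0.000677.

0.00386 ± 0.000677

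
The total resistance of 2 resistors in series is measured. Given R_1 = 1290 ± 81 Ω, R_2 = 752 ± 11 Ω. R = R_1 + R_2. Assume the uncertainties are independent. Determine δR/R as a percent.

4.00%

For a sum/difference, combine absolute errors in quadrature:
  (δR_1)² = 6560;  (δR_2)² = 121
δR = √(6680) = 81.7 Ω
R = 2040 Ω, so δR/R = 81.7/2040 = 0.0400.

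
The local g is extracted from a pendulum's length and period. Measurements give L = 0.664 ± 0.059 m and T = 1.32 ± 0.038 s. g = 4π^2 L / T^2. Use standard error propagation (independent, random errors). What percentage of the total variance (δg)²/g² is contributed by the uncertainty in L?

(δg/g)² = (1·δL/L)² + (-2·δT/T)²
  L term: (1×0.0889)² = 0.00790
  T term: (-2×0.0288)² = 0.00331
Total = 0.0112. Share from L = 0.00790/0.0112 = 0.704.

70.4%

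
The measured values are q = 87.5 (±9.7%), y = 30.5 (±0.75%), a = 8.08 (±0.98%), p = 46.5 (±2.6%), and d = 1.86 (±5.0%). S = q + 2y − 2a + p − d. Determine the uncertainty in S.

Each term contributes (cᵢ δxᵢ)² to (δS)²:
  (δq)² = 72.0;  (2·δy)² = 0.209;  (2·δa)² = 0.0251;  (δp)² = 1.46;  (δd)² = 0.00865
δS = √(73.7) = 8.59

8.59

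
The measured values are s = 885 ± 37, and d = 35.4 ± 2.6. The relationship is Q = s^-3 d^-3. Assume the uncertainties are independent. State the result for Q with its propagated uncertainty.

Q is a product of powers, so relative uncertainties combine in quadrature:
  (-3·δs/s)² = (-3×0.0418)² = 0.0157;  (-3·δd/d)² = (-3×0.0734)² = 0.0485
δQ/Q = √(0.0643) = 0.254
Q = 3.25e-14, so δQ = 0.254 × 3.25e-14 = 8.25e-15.

(3.25 ± 0.825) × 10^-14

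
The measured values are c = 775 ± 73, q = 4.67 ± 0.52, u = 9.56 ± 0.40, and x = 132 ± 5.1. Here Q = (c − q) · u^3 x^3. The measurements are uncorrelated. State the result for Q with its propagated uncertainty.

Let w = c − q = 770. δw = √(δc² + δq²) = √(5330 + 0.270) = 73.0, so δw/w = 0.0948.
Q is then a monomial in w, u, x:
δQ/Q = √((δw/w)² + (3·δu/u)² + (3·δx/x)²) = √(0.00898 + 0.0158 + 0.0134) = 0.195
Q = 1.55e+12, so δQ = 0.195 × 1.55e+12 = 3.02e+11.

(1.55 ± 0.302) × 10^12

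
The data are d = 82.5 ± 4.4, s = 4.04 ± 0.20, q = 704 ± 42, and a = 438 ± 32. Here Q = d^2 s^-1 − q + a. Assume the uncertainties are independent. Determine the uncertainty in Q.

205

Let p = d^2·s^-1 = 1680. δp/p = √((2·δd/d)² + (-1·δs/s)²) = √(0.0114 + 0.00245) = 0.118, so δp = 198.
Q = p − q + a: δQ = √(δp² + δq² + δa²) = √(39200 + 1760 + 1020) = 205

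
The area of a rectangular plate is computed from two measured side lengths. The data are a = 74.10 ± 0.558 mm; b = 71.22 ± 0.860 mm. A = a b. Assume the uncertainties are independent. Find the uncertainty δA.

75.1 mm^2

For a monomial A ∝ a, b, fractional errors add in quadrature:
  (1·δa/a)² = (1×0.00753)² = 5.67e-05;  (1·δb/b)² = (1×0.0121)² = 0.000146
δA/A = √(0.000203) = 0.0142
A = 5277 mm^2, so δA = 0.0142 × 5277 = 75.1 mm^2.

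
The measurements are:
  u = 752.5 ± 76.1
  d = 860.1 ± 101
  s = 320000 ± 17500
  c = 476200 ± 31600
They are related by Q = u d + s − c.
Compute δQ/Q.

Let p = u·d = 647200. δp/p = √((1·δu/u)² + (1·δd/d)²) = √(0.0102 + 0.0138) = 0.155, so δp = 1e+05.
Q = p + s − c: δQ = √(δp² + δs² + δc²) = √(1.01e+10 + 3.06e+08 + 9.99e+08) = 1.07e+05
Q = 491000, so δQ/Q = 1.07e+05/491000 = 0.217.

0.217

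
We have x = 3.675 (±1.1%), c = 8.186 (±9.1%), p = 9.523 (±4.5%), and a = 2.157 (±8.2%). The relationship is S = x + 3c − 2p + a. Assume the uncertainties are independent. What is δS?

2.40

Sums and differences: (δS)² = Σ (cᵢ δxᵢ)².
  (δx)² = 0.00163;  (3·δc)² = 4.99;  (2·δp)² = 0.735;  (δa)² = 0.0313
δS = √(5.76) = 2.40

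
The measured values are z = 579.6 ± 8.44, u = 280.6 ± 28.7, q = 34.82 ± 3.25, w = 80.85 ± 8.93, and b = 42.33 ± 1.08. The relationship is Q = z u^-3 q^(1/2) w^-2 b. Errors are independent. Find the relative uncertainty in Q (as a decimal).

0.382

Relative error in a monomial: (δQ/Q)² = Σ (nᵢ · δxᵢ/xᵢ)².
  (1·δz/z)² = (1×0.0146)² = 0.000212;  (-3·δu/u)² = (-3×0.102)² = 0.0942;  (½·δq/q)² = (0.5×0.0933)² = 0.00218;  (-2·δw/w)² = (-2×0.110)² = 0.0488;  (1·δb/b)² = (1×0.0255)² = 0.000651
δQ/Q = √(0.146) = 0.382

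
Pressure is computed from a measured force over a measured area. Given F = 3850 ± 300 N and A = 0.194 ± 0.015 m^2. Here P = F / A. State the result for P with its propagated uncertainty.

Since P is a product/quotient, work with relative uncertainties:
  (1·δF/F)² = (1×0.0779)² = 0.00607;  (-1·δA/A)² = (-1×0.0773)² = 0.00598
δP/P = √(0.0121) = 0.110
P = 19800 Pa, so δP = 0.110 × 19800 = 2180 Pa.

19800 ± 2180 Pa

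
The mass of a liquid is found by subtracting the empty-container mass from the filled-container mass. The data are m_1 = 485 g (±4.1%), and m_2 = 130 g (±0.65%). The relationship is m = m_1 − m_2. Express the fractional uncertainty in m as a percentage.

5.61%

Sums and differences: (δm)² = Σ (cᵢ δxᵢ)².
  (δm_1)² = 395;  (δm_2)² = 0.714
δm = √(396) = 19.9 g
m = 355 g, so δm/m = 19.9/355 = 0.0561.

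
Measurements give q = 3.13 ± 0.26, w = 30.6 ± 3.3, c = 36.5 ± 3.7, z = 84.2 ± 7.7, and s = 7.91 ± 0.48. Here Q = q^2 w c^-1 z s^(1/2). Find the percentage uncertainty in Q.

24.2%

Since Q is a product/quotient, work with relative uncertainties:
  (2·δq/q)² = (2×0.0831)² = 0.0276;  (1·δw/w)² = (1×0.108)² = 0.0116;  (-1·δc/c)² = (-1×0.101)² = 0.0103;  (1·δz/z)² = (1×0.0914)² = 0.00836;  (½·δs/s)² = (0.5×0.0607)² = 0.000921
δQ/Q = √(0.0588) = 0.242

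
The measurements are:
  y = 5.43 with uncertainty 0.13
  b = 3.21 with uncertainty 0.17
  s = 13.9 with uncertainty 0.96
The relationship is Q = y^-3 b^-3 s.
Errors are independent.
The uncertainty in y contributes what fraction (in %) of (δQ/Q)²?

(δQ/Q)² = (-3·δy/y)² + (-3·δb/b)² + (1·δs/s)²
  y term: (-3×0.0239)² = 0.00516
  b term: (-3×0.0530)² = 0.0252
  s term: (1×0.0691)² = 0.00477
Total = 0.0352. Share from y = 0.00516/0.0352 = 0.147.

14.7%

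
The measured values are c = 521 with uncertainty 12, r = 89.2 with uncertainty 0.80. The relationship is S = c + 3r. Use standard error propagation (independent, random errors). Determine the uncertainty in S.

12.2

Absolute uncertainties add in quadrature for a linear combination:
  (δc)² = 144;  (3·δr)² = 5.76
δS = √(150) = 12.2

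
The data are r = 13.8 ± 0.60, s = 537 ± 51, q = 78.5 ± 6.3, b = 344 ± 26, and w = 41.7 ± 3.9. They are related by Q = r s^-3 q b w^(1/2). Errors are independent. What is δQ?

For a monomial Q ∝ r, s^-3, q, b, w^(1/2), fractional errors add in quadrature:
  (1·δr/r)² = (1×0.0435)² = 0.00189;  (-3·δs/s)² = (-3×0.0950)² = 0.0812;  (1·δq/q)² = (1×0.0803)² = 0.00644;  (1·δb/b)² = (1×0.0756)² = 0.00571;  (½·δw/w)² = (0.5×0.0935)² = 0.00219
δQ/Q = √(0.0974) = 0.312
Q = 0.0155, so δQ = 0.312 × 0.0155 = 0.00485.

0.00485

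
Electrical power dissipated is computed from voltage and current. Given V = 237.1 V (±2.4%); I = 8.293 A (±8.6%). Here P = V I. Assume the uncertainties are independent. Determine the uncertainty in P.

176 W

Since P is a product/quotient, work with relative uncertainties:
  (1·δV/V)² = (1×0.0240)² = 0.000576;  (1·δI/I)² = (1×0.0860)² = 0.00740
δP/P = √(0.00797) = 0.0893
P = 1966 W, so δP = 0.0893 × 1966 = 176 W.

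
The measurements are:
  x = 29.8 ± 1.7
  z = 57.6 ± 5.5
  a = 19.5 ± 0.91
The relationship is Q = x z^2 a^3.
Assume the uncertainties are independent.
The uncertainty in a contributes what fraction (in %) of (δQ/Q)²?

(δQ/Q)² = (1·δx/x)² + (2·δz/z)² + (3·δa/a)²
  x term: (1×0.0570)² = 0.00325
  z term: (2×0.0955)² = 0.0365
  a term: (3×0.0467)² = 0.0196
Total = 0.0593. Share from a = 0.0196/0.0593 = 0.330.

33.0%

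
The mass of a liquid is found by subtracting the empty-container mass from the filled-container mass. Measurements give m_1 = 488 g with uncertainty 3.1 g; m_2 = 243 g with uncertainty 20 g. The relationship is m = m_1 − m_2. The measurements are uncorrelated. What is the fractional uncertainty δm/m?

m is a linear combination, so absolute uncertainties add in quadrature:
  (δm_1)² = 9.61;  (δm_2)² = 400
δm = √(410) = 20.2 g
m = 245 g, so δm/m = 20.2/245 = 0.0826.

0.0826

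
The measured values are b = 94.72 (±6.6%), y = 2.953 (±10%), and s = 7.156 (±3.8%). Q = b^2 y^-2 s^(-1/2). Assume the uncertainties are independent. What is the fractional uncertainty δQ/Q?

0.240

Products/powers → add relative errors in quadrature, weighted by exponent:
  (2·δb/b)² = (2×0.0660)² = 0.0174;  (-2·δy/y)² = (-2×0.100)² = 0.0400;  (−½·δs/s)² = (-0.5×0.0380)² = 0.000361
δQ/Q = √(0.0578) = 0.240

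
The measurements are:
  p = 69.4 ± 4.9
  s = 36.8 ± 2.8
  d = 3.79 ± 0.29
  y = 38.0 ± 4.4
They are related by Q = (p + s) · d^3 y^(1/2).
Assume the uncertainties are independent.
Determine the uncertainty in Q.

8650

Let u = p + s = 106. δu = √(δp² + δs²) = √(24.0 + 7.84) = 5.64, so δu/u = 0.0531.
Q is then a monomial in u, d, y:
δQ/Q = √((δu/u)² + (3·δd/d)² + (½·δy/y)²) = √(0.00282 + 0.0527 + 0.00335) = 0.243
Q = 35600, so δQ = 0.243 × 35600 = 8650.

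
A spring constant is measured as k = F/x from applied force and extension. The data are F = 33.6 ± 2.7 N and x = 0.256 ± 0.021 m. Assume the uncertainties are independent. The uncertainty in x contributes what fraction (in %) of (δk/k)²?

(δk/k)² = (1·δF/F)² + (-1·δx/x)²
  F term: (1×0.0804)² = 0.00646
  x term: (-1×0.0820)² = 0.00673
Total = 0.0132. Share from x = 0.00673/0.0132 = 0.510.

51.0%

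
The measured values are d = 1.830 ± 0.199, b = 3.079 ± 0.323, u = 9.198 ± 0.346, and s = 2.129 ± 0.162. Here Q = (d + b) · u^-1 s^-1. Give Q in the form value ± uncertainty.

0.2507 ± 0.0288

Let w = d + b = 4.909. δw = √(δd² + δb²) = √(0.0396 + 0.104) = 0.379, so δw/w = 0.0773.
Q is then a monomial in w, u, s:
δQ/Q = √((δw/w)² + (-1·δu/u)² + (-1·δs/s)²) = √(0.00597 + 0.00142 + 0.00579) = 0.115
Q = 0.2507, so δQ = 0.115 × 0.2507 = 0.0288.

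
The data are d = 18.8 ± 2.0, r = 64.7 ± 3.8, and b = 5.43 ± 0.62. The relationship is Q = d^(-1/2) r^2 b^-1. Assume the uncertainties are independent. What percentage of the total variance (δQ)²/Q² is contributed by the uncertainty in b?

43.9%

(δQ/Q)² = (−½·δd/d)² + (2·δr/r)² + (-1·δb/b)²
  d term: (-0.5×0.106)² = 0.00283
  r term: (2×0.0587)² = 0.0138
  b term: (-1×0.114)² = 0.0130
Total = 0.0297. Share from b = 0.0130/0.0297 = 0.439.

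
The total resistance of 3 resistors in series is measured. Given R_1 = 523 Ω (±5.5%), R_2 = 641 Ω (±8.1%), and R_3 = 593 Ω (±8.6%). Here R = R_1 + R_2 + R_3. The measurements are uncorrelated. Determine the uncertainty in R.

78.3 Ω

R is a linear combination, so absolute uncertainties add in quadrature:
  (δR_1)² = 827;  (δR_2)² = 2700;  (δR_3)² = 2600
δR = √(6120) = 78.3 Ω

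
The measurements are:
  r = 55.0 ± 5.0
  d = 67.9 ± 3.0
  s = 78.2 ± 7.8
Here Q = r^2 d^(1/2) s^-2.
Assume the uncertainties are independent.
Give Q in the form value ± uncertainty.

Since Q is a product/quotient, work with relative uncertainties:
  (2·δr/r)² = (2×0.0909)² = 0.0331;  (½·δd/d)² = (0.5×0.0442)² = 0.000488;  (-2·δs/s)² = (-2×0.0997)² = 0.0398
δQ/Q = √(0.0733) = 0.271
Q = 4.08, so δQ = 0.271 × 4.08 = 1.10.

4.08 ± 1.10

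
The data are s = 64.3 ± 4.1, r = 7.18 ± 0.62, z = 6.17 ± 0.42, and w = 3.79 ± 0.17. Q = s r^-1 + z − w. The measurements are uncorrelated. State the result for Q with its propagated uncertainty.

11.3 ± 1.06

Let p = s·r^-1 = 8.96. δp/p = √((1·δs/s)² + (-1·δr/r)²) = √(0.00407 + 0.00746) = 0.107, so δp = 0.961.
Q = p + z − w: δQ = √(δp² + δz² + δw²) = √(0.924 + 0.176 + 0.0289) = 1.06
Q = 11.3.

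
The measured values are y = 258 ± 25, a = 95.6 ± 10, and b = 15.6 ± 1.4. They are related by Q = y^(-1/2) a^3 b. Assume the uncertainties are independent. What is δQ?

Q is a product of powers, so relative uncertainties combine in quadrature:
  (−½·δy/y)² = (-0.5×0.0969)² = 0.00235;  (3·δa/a)² = (3×0.105)² = 0.0985;  (1·δb/b)² = (1×0.0897)² = 0.00805
δQ/Q = √(0.109) = 0.330
Q = 8.49e+05, so δQ = 0.330 × 8.49e+05 = 2.8e+05.

2.8e+05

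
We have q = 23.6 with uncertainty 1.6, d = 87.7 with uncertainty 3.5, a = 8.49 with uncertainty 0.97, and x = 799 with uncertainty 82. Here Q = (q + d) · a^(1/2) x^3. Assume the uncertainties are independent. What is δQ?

Let u = q + d = 111. δu = √(δq² + δd²) = √(2.56 + 12.2) = 3.85, so δu/u = 0.0346.
Q is then a monomial in u, a, x:
δQ/Q = √((δu/u)² + (½·δa/a)² + (3·δx/x)²) = √(0.00120 + 0.00326 + 0.0948) = 0.315
Q = 1.65e+11, so δQ = 0.315 × 1.65e+11 = 5.21e+10.

5.21e+10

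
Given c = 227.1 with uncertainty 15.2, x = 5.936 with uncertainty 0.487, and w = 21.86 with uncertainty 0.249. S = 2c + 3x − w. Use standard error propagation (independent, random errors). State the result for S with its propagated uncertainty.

450.1 ± 30.4

Absolute uncertainties add in quadrature for a linear combination:
  (2·δc)² = 924;  (3·δx)² = 2.13;  (δw)² = 0.0620
δS = √(926) = 30.4
S = 450.1.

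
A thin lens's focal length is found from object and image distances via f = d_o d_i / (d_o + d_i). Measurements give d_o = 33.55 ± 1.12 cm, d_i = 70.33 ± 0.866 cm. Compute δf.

∂f/∂d_o = (d_i/(d_o+d_i))² = 0.458;  ∂f/∂d_i = (d_o/(d_o+d_i))² = 0.104
δf = √((∂f/∂d_o · δd_o)² + (∂f/∂d_i · δd_i)²) = √(0.264 + 0.00816) = 0.521 cm

0.521 cm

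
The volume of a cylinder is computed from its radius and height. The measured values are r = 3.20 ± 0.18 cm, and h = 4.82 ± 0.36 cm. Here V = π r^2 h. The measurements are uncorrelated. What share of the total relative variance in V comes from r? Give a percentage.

(δV/V)² = (2·δr/r)² + (1·δh/h)²
  r term: (2×0.0562)² = 0.0127
  h term: (1×0.0747)² = 0.00558
Total = 0.0182. Share from r = 0.0127/0.0182 = 0.694.

69.4%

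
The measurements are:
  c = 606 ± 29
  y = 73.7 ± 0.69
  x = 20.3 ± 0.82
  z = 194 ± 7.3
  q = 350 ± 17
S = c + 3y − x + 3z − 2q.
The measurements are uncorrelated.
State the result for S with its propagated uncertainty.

Absolute uncertainties add in quadrature for a linear combination:
  (δc)² = 841;  (3·δy)² = 4.28;  (δx)² = 0.672;  (3·δz)² = 480;  (2·δq)² = 1160
δS = √(2480) = 49.8
S = 689.

689 ± 49.8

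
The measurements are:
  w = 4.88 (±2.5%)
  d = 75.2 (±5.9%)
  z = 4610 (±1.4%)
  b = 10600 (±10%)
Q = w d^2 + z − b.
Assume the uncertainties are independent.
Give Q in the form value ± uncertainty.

21600 ± 3490

Let p = w·d^2 = 27600. δp/p = √((1·δw/w)² + (2·δd/d)²) = √(0.000625 + 0.0139) = 0.121, so δp = 3330.
Q = p + z − b: δQ = √(δp² + δz² + δb²) = √(1.11e+07 + 4170 + 1.12e+06) = 3490
Q = 21600.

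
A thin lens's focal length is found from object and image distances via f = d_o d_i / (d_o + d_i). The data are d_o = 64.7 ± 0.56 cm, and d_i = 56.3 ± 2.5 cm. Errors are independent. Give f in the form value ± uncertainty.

∂f/∂d_o = (d_i/(d_o+d_i))² = 0.216;  ∂f/∂d_i = (d_o/(d_o+d_i))² = 0.286
δf = √((∂f/∂d_o · δd_o)² + (∂f/∂d_i · δd_i)²) = √(0.0147 + 0.511) = 0.725 cm
f = 30.1 cm.

30.1 ± 0.725 cm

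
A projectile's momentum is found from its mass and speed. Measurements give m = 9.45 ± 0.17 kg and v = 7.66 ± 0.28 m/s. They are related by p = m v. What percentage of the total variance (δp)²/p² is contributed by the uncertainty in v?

(δp/p)² = (1·δm/m)² + (1·δv/v)²
  m term: (1×0.0180)² = 0.000324
  v term: (1×0.0366)² = 0.00134
Total = 0.00166. Share from v = 0.00134/0.00166 = 0.805.

80.5%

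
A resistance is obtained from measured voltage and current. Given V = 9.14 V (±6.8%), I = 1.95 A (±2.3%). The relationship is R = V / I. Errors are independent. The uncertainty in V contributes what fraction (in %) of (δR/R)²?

(δR/R)² = (1·δV/V)² + (-1·δI/I)²
  V term: (1×0.0680)² = 0.00462
  I term: (-1×0.0230)² = 0.000529
Total = 0.00515. Share from V = 0.00462/0.00515 = 0.897.

89.7%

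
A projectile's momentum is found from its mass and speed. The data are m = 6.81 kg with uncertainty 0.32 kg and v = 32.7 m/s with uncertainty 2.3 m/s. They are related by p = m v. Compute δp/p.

For a monomial p ∝ m, v, fractional errors add in quadrature:
  (1·δm/m)² = (1×0.0470)² = 0.00221;  (1·δv/v)² = (1×0.0703)² = 0.00495
δp/p = √(0.00716) = 0.0846

0.0846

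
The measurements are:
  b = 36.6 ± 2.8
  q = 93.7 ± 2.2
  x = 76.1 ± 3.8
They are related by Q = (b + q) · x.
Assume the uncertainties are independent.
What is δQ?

Let u = b + q = 130. δu = √(δb² + δq²) = √(7.84 + 4.84) = 3.56, so δu/u = 0.0273.
Q is then a monomial in u, x:
δQ/Q = √((δu/u)² + (1·δx/x)²) = √(0.000747 + 0.00249) = 0.0569
Q = 9920, so δQ = 0.0569 × 9920 = 564.

564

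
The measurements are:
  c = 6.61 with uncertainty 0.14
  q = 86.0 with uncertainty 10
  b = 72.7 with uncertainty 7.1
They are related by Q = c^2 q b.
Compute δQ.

Since Q is a product/quotient, work with relative uncertainties:
  (2·δc/c)² = (2×0.0212)² = 0.00179;  (1·δq/q)² = (1×0.116)² = 0.0135;  (1·δb/b)² = (1×0.0977)² = 0.00954
δQ/Q = √(0.0249) = 0.158
Q = 2.73e+05, so δQ = 0.158 × 2.73e+05 = 43100.

43100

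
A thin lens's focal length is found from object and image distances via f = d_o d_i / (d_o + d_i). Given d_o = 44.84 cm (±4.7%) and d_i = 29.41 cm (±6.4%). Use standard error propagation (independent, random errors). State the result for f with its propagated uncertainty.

∂f/∂d_o = (d_i/(d_o+d_i))² = 0.157;  ∂f/∂d_i = (d_o/(d_o+d_i))² = 0.365
δf = √((∂f/∂d_o · δd_o)² + (∂f/∂d_i · δd_i)²) = √(0.109 + 0.471) = 0.762 cm
f = 17.76 cm.

17.76 ± 0.762 cm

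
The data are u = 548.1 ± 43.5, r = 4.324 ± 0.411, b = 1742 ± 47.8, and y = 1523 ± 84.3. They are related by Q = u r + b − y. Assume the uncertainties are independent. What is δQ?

309

Let p = u·r = 2370. δp/p = √((1·δu/u)² + (1·δr/r)²) = √(0.00630 + 0.00903) = 0.124, so δp = 293.
Q = p + b − y: δQ = √(δp² + δb² + δy²) = √(86100 + 2280 + 7110) = 309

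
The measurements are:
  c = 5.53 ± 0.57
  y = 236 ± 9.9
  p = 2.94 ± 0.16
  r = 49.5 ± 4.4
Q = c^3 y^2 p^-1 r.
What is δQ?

For a monomial Q ∝ c^3, y^2, p^-1, r, fractional errors add in quadrature:
  (3·δc/c)² = (3×0.103)² = 0.0956;  (2·δy/y)² = (2×0.0419)² = 0.00704;  (-1·δp/p)² = (-1×0.0544)² = 0.00296;  (1·δr/r)² = (1×0.0889)² = 0.00790
δQ/Q = √(0.114) = 0.337
Q = 1.59e+08, so δQ = 0.337 × 1.59e+08 = 5.34e+07.

5.34e+07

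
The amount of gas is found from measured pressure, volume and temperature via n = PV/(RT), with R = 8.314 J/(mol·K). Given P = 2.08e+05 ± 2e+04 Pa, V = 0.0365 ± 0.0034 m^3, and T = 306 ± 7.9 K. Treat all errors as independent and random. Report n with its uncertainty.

Relative error in a monomial: (δn/n)² = Σ (nᵢ · δxᵢ/xᵢ)².
  (1·δP/P)² = (1×0.0962)² = 0.00925;  (1·δV/V)² = (1×0.0932)² = 0.00868;  (-1·δT/T)² = (-1×0.0258)² = 0.000667
δn/n = √(0.0186) = 0.136
n = 2.98 mol, so δn = 0.136 × 2.98 = 0.407 mol.

2.98 ± 0.407 mol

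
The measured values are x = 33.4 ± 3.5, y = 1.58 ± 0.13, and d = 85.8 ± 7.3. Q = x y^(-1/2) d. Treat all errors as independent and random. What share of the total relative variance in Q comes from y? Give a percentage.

8.50%

(δQ/Q)² = (1·δx/x)² + (−½·δy/y)² + (1·δd/d)²
  x term: (1×0.105)² = 0.0110
  y term: (-0.5×0.0823)² = 0.00169
  d term: (1×0.0851)² = 0.00724
Total = 0.0199. Share from y = 0.00169/0.0199 = 0.0850.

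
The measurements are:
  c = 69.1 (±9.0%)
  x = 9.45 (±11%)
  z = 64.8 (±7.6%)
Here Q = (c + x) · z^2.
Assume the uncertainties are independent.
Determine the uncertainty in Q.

56700

Let u = c + x = 78.5. δu = √(δc² + δx²) = √(38.7 + 1.08) = 6.31, so δu/u = 0.0803.
Q is then a monomial in u, z:
δQ/Q = √((δu/u)² + (2·δz/z)²) = √(0.00644 + 0.0231) = 0.172
Q = 3.3e+05, so δQ = 0.172 × 3.3e+05 = 56700.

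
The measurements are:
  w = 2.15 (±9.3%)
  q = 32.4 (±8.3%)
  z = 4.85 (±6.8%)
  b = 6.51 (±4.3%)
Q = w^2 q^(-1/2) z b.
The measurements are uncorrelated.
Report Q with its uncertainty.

25.6 ± 5.30

Each factor contributes (exponent × relative error)² to (δQ/Q)²:
  (2·δw/w)² = (2×0.0930)² = 0.0346;  (−½·δq/q)² = (-0.5×0.0830)² = 0.00172;  (1·δz/z)² = (1×0.0680)² = 0.00462;  (1·δb/b)² = (1×0.0430)² = 0.00185
δQ/Q = √(0.0428) = 0.207
Q = 25.6, so δQ = 0.207 × 25.6 = 5.30.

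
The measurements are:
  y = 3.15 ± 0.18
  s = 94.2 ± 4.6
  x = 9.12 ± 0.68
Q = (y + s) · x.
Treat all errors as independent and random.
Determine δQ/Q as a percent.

8.83%

Let u = y + s = 97.4. δu = √(δy² + δs²) = √(0.0324 + 21.2) = 4.60, so δu/u = 0.0473.
Q is then a monomial in u, x:
δQ/Q = √((δu/u)² + (1·δx/x)²) = √(0.00224 + 0.00556) = 0.0883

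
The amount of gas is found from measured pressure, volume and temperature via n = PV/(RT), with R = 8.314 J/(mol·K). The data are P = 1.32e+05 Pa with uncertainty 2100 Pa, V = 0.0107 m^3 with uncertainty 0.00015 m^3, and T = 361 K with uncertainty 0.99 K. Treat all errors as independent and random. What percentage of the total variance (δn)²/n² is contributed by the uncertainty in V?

43.0%

(δn/n)² = (1·δP/P)² + (1·δV/V)² + (-1·δT/T)²
  P term: (1×0.0159)² = 0.000253
  V term: (1×0.0140)² = 0.000197
  T term: (-1×0.00274)² = 7.52e-06
Total = 0.000457. Share from V = 0.000197/0.000457 = 0.430.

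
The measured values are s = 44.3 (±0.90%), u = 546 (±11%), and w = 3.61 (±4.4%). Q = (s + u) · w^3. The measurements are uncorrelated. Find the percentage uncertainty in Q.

16.7%

Let h = s + u = 590. δh = √(δs² + δu²) = √(0.159 + 3610) = 60.1, so δh/h = 0.102.
Q is then a monomial in h, w:
δQ/Q = √((δh/h)² + (3·δw/w)²) = √(0.0104 + 0.0174) = 0.167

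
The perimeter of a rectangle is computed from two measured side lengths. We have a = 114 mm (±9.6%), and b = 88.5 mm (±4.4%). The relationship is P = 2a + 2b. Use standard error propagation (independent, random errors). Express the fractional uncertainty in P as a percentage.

5.74%

Absolute uncertainties add in quadrature for a linear combination:
  (2·δa)² = 479;  (2·δb)² = 60.7
δP = √(540) = 23.2 mm
P = 405 mm, so δP/P = 23.2/405 = 0.0574.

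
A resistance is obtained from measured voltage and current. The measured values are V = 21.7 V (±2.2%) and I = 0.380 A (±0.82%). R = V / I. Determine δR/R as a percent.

Relative error in a monomial: (δR/R)² = Σ (nᵢ · δxᵢ/xᵢ)².
  (1·δV/V)² = (1×0.0220)² = 0.000484;  (-1·δI/I)² = (-1×0.00820)² = 6.72e-05
δR/R = √(0.000551) = 0.0235

2.35%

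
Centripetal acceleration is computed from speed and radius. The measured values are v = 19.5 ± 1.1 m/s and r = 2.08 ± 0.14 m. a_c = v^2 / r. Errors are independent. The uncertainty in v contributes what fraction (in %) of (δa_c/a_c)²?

(δa_c/a_c)² = (2·δv/v)² + (-1·δr/r)²
  v term: (2×0.0564)² = 0.0127
  r term: (-1×0.0673)² = 0.00453
Total = 0.0173. Share from v = 0.0127/0.0173 = 0.738.

73.8%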